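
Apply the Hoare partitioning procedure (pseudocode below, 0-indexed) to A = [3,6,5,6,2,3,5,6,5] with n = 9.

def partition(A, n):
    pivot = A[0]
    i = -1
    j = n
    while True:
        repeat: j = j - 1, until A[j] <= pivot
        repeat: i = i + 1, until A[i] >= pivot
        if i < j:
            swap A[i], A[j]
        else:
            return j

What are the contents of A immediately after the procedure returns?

pivot = A[0] = 3; i = -1, j = 9
j→5 (A[5]=3≤3), i→0 (A[0]=3≥3); i<j, swap → [3,6,5,6,2,3,5,6,5]
j→4 (A[4]=2≤3), i→1 (A[1]=6≥3); i<j, swap → [3,2,5,6,6,3,5,6,5]
j→1, i→2; i≥j, return j=1. A = [3,2,5,6,6,3,5,6,5]

[3,2,5,6,6,3,5,6,5]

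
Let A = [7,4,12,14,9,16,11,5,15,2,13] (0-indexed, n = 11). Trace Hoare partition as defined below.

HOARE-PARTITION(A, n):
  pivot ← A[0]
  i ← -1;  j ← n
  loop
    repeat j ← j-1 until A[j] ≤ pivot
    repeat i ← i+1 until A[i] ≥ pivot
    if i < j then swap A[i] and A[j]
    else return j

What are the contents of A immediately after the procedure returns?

pivot = A[0] = 7; i = -1, j = 11
j→9 (A[9]=2≤7), i→0 (A[0]=7≥7); i<j, swap → [2,4,12,14,9,16,11,5,15,7,13]
j→7 (A[7]=5≤7), i→2 (A[2]=12≥7); i<j, swap → [2,4,5,14,9,16,11,12,15,7,13]
j→2, i→3; i≥j, return j=2. A = [2,4,5,14,9,16,11,12,15,7,13]

[2,4,5,14,9,16,11,12,15,7,13]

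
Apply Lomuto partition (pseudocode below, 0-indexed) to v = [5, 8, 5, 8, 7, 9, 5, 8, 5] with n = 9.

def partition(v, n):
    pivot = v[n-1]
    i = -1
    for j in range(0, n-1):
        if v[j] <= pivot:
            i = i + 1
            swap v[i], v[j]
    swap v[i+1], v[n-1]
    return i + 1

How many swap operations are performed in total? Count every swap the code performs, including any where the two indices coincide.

pivot=5, i=-1
j=0: 5≤5, i=0, swap(0,0) ⇒ [5, 8, 5, 8, 7, 9, 5, 8, 5]
j=1: 8>5, skip
j=2: 5≤5, i=1, swap(1,2) ⇒ [5, 5, 8, 8, 7, 9, 5, 8, 5]
j=3: 8>5, skip
j=4: 7>5, skip
j=5: 9>5, skip
j=6: 5≤5, i=2, swap(2,6) ⇒ [5, 5, 5, 8, 7, 9, 8, 8, 5]
j=7: 8>5, skip
swap(3,8) ⇒ [5, 5, 5, 5, 7, 9, 8, 8, 8]; return 3

4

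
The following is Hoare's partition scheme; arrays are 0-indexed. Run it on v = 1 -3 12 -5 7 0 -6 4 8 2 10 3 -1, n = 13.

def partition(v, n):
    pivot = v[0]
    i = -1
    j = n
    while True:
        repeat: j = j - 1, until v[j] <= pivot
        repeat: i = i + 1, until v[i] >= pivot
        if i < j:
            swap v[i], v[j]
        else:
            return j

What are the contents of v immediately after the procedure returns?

-1 -3 -6 -5 0 7 12 4 8 2 10 3 1

pivot=1
j stops at 12 (-1), i stops at 0 (1); swap ⇒ -1 -3 12 -5 7 0 -6 4 8 2 10 3 1
j stops at 6 (-6), i stops at 2 (12); swap ⇒ -1 -3 -6 -5 7 0 12 4 8 2 10 3 1
j stops at 5 (0), i stops at 4 (7); swap ⇒ -1 -3 -6 -5 0 7 12 4 8 2 10 3 1
j stops at 4, i stops at 5; i≥j ⇒ return 4. v=-1 -3 -6 -5 0 7 12 4 8 2 10 3 1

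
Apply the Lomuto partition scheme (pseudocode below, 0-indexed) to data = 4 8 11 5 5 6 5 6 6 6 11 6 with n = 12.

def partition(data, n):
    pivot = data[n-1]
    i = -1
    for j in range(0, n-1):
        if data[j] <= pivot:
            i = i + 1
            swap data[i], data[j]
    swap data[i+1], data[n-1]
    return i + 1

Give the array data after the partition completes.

pivot = data[11] = 6; i = -1
j=0: data[0]=4 ≤ 6 → i=0, swap data[0],data[0] (no change) → 4 8 11 5 5 6 5 6 6 6 11 6
j=1: data[1]=8 > 6 → no swap
j=2: data[2]=11 > 6 → no swap
j=3: data[3]=5 ≤ 6 → i=1, swap data[1],data[3] → 4 5 11 8 5 6 5 6 6 6 11 6
j=4: data[4]=5 ≤ 6 → i=2, swap data[2],data[4] → 4 5 5 8 11 6 5 6 6 6 11 6
j=5: data[5]=6 ≤ 6 → i=3, swap data[3],data[5] → 4 5 5 6 11 8 5 6 6 6 11 6
j=6: data[6]=5 ≤ 6 → i=4, swap data[4],data[6] → 4 5 5 6 5 8 11 6 6 6 11 6
j=7: data[7]=6 ≤ 6 → i=5, swap data[5],data[7] → 4 5 5 6 5 6 11 8 6 6 11 6
j=8: data[8]=6 ≤ 6 → i=6, swap data[6],data[8] → 4 5 5 6 5 6 6 8 11 6 11 6
j=9: data[9]=6 ≤ 6 → i=7, swap data[7],data[9] → 4 5 5 6 5 6 6 6 11 8 11 6
j=10: data[10]=11 > 6 → no swap
final swap data[8],data[11] → 4 5 5 6 5 6 6 6 6 8 11 11; return 8

4 5 5 6 5 6 6 6 6 8 11 11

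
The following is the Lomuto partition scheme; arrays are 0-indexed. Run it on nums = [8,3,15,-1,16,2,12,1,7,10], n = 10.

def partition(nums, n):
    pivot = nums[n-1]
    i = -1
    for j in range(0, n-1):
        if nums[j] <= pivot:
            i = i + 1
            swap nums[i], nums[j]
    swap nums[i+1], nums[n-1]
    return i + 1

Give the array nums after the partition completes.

[8,3,-1,2,1,7,10,16,15,12]

pivot = nums[9] = 10; i = -1
j=0: nums[0]=8 ≤ 10 → i=0, swap nums[0],nums[0] (no change) → [8,3,15,-1,16,2,12,1,7,10]
j=1: nums[1]=3 ≤ 10 → i=1, swap nums[1],nums[1] (no change) → [8,3,15,-1,16,2,12,1,7,10]
j=2: nums[2]=15 > 10 → no swap
j=3: nums[3]=-1 ≤ 10 → i=2, swap nums[2],nums[3] → [8,3,-1,15,16,2,12,1,7,10]
j=4: nums[4]=16 > 10 → no swap
j=5: nums[5]=2 ≤ 10 → i=3, swap nums[3],nums[5] → [8,3,-1,2,16,15,12,1,7,10]
j=6: nums[6]=12 > 10 → no swap
j=7: nums[7]=1 ≤ 10 → i=4, swap nums[4],nums[7] → [8,3,-1,2,1,15,12,16,7,10]
j=8: nums[8]=7 ≤ 10 → i=5, swap nums[5],nums[8] → [8,3,-1,2,1,7,12,16,15,10]
final swap nums[6],nums[9] → [8,3,-1,2,1,7,10,16,15,12]; return 6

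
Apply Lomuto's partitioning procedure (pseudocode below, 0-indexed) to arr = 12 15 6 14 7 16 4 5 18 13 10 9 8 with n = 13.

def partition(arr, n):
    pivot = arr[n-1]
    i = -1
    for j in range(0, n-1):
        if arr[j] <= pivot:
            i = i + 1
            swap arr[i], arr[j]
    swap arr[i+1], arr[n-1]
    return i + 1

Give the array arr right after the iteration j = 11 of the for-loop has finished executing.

pivot = arr[12] = 8; i = -1
j=0: arr[0]=12 > 8 → no swap
j=1: arr[1]=15 > 8 → no swap
j=2: arr[2]=6 ≤ 8 → i=0, swap arr[0],arr[2] → 6 15 12 14 7 16 4 5 18 13 10 9 8
j=3: arr[3]=14 > 8 → no swap
j=4: arr[4]=7 ≤ 8 → i=1, swap arr[1],arr[4] → 6 7 12 14 15 16 4 5 18 13 10 9 8
j=5: arr[5]=16 > 8 → no swap
j=6: arr[6]=4 ≤ 8 → i=2, swap arr[2],arr[6] → 6 7 4 14 15 16 12 5 18 13 10 9 8
j=7: arr[7]=5 ≤ 8 → i=3, swap arr[3],arr[7] → 6 7 4 5 15 16 12 14 18 13 10 9 8
j=8: arr[8]=18 > 8 → no swap
j=9: arr[9]=13 > 8 → no swap
j=10: arr[10]=10 > 8 → no swap
j=11: arr[11]=9 > 8 → no swap
(after j=11) arr = 6 7 4 5 15 16 12 14 18 13 10 9 8

6 7 4 5 15 16 12 14 18 13 10 9 8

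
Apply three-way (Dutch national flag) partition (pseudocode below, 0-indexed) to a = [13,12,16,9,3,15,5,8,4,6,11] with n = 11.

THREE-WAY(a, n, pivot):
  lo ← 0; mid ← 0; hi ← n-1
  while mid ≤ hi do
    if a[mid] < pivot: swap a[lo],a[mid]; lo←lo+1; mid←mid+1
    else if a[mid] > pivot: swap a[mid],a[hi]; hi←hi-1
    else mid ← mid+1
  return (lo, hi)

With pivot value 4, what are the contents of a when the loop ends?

[3,4,9,16,15,5,8,12,6,11,13]

pivot = 4; lo=0, mid=0, hi=10
a[mid]=13>4: swap a[0],a[10]; hi=9 → [11,12,16,9,3,15,5,8,4,6,13]
a[mid]=11>4: swap a[0],a[9]; hi=8 → [6,12,16,9,3,15,5,8,4,11,13]
a[mid]=6>4: swap a[0],a[8]; hi=7 → [4,12,16,9,3,15,5,8,6,11,13]
a[mid]=4=4: mid=1
a[mid]=12>4: swap a[1],a[7]; hi=6 → [4,8,16,9,3,15,5,12,6,11,13]
a[mid]=8>4: swap a[1],a[6]; hi=5 → [4,5,16,9,3,15,8,12,6,11,13]
a[mid]=5>4: swap a[1],a[5]; hi=4 → [4,15,16,9,3,5,8,12,6,11,13]
a[mid]=15>4: swap a[1],a[4]; hi=3 → [4,3,16,9,15,5,8,12,6,11,13]
a[mid]=3<4: swap a[0],a[1]; lo=1,mid=2 → [3,4,16,9,15,5,8,12,6,11,13]
a[mid]=16>4: swap a[2],a[3]; hi=2 → [3,4,9,16,15,5,8,12,6,11,13]
a[mid]=9>4: swap a[2],a[2]; hi=1 → [3,4,9,16,15,5,8,12,6,11,13]
end: lo=1, hi=1; a = [3,4,9,16,15,5,8,12,6,11,13]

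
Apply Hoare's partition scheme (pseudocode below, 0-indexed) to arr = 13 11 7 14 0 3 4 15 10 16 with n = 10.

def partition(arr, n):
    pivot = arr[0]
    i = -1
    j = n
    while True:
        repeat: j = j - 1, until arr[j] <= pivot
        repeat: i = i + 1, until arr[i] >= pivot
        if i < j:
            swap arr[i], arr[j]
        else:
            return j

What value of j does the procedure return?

pivot=13
j stops at 8 (10), i stops at 0 (13); swap ⇒ 10 11 7 14 0 3 4 15 13 16
j stops at 6 (4), i stops at 3 (14); swap ⇒ 10 11 7 4 0 3 14 15 13 16
j stops at 5, i stops at 6; i≥j ⇒ return 5. arr=10 11 7 4 0 3 14 15 13 16

5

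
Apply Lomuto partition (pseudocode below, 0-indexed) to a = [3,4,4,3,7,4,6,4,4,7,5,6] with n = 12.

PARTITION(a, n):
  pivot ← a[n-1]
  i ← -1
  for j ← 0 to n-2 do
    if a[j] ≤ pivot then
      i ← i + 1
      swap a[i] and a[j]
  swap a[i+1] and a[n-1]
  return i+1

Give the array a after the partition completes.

[3,4,4,3,4,6,4,4,5,6,7,7]

pivot = a[11] = 6; i = -1
j=0: a[0]=3 ≤ 6 → i=0, swap a[0],a[0] (no change) → [3,4,4,3,7,4,6,4,4,7,5,6]
j=1: a[1]=4 ≤ 6 → i=1, swap a[1],a[1] (no change) → [3,4,4,3,7,4,6,4,4,7,5,6]
j=2: a[2]=4 ≤ 6 → i=2, swap a[2],a[2] (no change) → [3,4,4,3,7,4,6,4,4,7,5,6]
j=3: a[3]=3 ≤ 6 → i=3, swap a[3],a[3] (no change) → [3,4,4,3,7,4,6,4,4,7,5,6]
j=4: a[4]=7 > 6 → no swap
j=5: a[5]=4 ≤ 6 → i=4, swap a[4],a[5] → [3,4,4,3,4,7,6,4,4,7,5,6]
j=6: a[6]=6 ≤ 6 → i=5, swap a[5],a[6] → [3,4,4,3,4,6,7,4,4,7,5,6]
j=7: a[7]=4 ≤ 6 → i=6, swap a[6],a[7] → [3,4,4,3,4,6,4,7,4,7,5,6]
j=8: a[8]=4 ≤ 6 → i=7, swap a[7],a[8] → [3,4,4,3,4,6,4,4,7,7,5,6]
j=9: a[9]=7 > 6 → no swap
j=10: a[10]=5 ≤ 6 → i=8, swap a[8],a[10] → [3,4,4,3,4,6,4,4,5,7,7,6]
final swap a[9],a[11] → [3,4,4,3,4,6,4,4,5,6,7,7]; return 9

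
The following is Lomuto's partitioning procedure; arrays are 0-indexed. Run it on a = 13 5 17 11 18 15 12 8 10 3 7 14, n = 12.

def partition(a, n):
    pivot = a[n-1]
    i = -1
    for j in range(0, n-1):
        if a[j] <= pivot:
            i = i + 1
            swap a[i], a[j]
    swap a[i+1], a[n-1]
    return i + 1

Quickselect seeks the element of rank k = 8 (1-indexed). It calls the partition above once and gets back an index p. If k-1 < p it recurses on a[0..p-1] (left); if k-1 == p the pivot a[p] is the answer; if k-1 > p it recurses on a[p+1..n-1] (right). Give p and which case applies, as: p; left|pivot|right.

pivot = a[11] = 14; i = -1
j=0: a[0]=13 ≤ 14 → i=0, swap a[0],a[0] (no change) → 13 5 17 11 18 15 12 8 10 3 7 14
j=1: a[1]=5 ≤ 14 → i=1, swap a[1],a[1] (no change) → 13 5 17 11 18 15 12 8 10 3 7 14
j=2: a[2]=17 > 14 → no swap
j=3: a[3]=11 ≤ 14 → i=2, swap a[2],a[3] → 13 5 11 17 18 15 12 8 10 3 7 14
j=4: a[4]=18 > 14 → no swap
j=5: a[5]=15 > 14 → no swap
j=6: a[6]=12 ≤ 14 → i=3, swap a[3],a[6] → 13 5 11 12 18 15 17 8 10 3 7 14
j=7: a[7]=8 ≤ 14 → i=4, swap a[4],a[7] → 13 5 11 12 8 15 17 18 10 3 7 14
j=8: a[8]=10 ≤ 14 → i=5, swap a[5],a[8] → 13 5 11 12 8 10 17 18 15 3 7 14
j=9: a[9]=3 ≤ 14 → i=6, swap a[6],a[9] → 13 5 11 12 8 10 3 18 15 17 7 14
j=10: a[10]=7 ≤ 14 → i=7, swap a[7],a[10] → 13 5 11 12 8 10 3 7 15 17 18 14
final swap a[8],a[11] → 13 5 11 12 8 10 3 7 14 17 18 15; return 8
p = 8; k-1 = 7 < 8 ⇒ left

8; left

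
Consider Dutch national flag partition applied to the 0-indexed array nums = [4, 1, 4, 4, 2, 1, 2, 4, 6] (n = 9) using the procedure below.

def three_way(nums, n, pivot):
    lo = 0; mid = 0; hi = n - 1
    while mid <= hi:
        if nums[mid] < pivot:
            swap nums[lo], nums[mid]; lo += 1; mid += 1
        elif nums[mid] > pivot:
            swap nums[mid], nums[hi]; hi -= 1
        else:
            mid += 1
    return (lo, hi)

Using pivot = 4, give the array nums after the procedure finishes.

[1, 2, 1, 2, 4, 4, 4, 4, 6]

pivot = 4; lo=0, mid=0, hi=8
nums[mid]=4=4: mid=1
nums[mid]=1<4: swap nums[0],nums[1]; lo=1,mid=2 → [1, 4, 4, 4, 2, 1, 2, 4, 6]
nums[mid]=4=4: mid=3
nums[mid]=4=4: mid=4
nums[mid]=2<4: swap nums[1],nums[4]; lo=2,mid=5 → [1, 2, 4, 4, 4, 1, 2, 4, 6]
nums[mid]=1<4: swap nums[2],nums[5]; lo=3,mid=6 → [1, 2, 1, 4, 4, 4, 2, 4, 6]
nums[mid]=2<4: swap nums[3],nums[6]; lo=4,mid=7 → [1, 2, 1, 2, 4, 4, 4, 4, 6]
nums[mid]=4=4: mid=8
nums[mid]=6>4: swap nums[8],nums[8]; hi=7 → [1, 2, 1, 2, 4, 4, 4, 4, 6]
end: lo=4, hi=7; nums = [1, 2, 1, 2, 4, 4, 4, 4, 6]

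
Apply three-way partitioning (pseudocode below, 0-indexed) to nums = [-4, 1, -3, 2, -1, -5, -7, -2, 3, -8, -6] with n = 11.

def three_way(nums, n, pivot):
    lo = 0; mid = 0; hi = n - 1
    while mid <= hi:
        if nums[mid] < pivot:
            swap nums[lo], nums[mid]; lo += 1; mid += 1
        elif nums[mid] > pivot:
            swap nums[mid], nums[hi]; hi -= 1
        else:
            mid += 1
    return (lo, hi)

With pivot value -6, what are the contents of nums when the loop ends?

[-8, -7, -6, -1, -5, 2, -2, 3, -3, 1, -4]

lo=0 mid=0 hi=10
-4>-6: swap(0,10), hi=9 ⇒ [-6, 1, -3, 2, -1, -5, -7, -2, 3, -8, -4]
-6=-6: mid=1
1>-6: swap(1,9), hi=8 ⇒ [-6, -8, -3, 2, -1, -5, -7, -2, 3, 1, -4]
-8<-6: swap(0,1), lo=1 mid=2 ⇒ [-8, -6, -3, 2, -1, -5, -7, -2, 3, 1, -4]
-3>-6: swap(2,8), hi=7 ⇒ [-8, -6, 3, 2, -1, -5, -7, -2, -3, 1, -4]
3>-6: swap(2,7), hi=6 ⇒ [-8, -6, -2, 2, -1, -5, -7, 3, -3, 1, -4]
-2>-6: swap(2,6), hi=5 ⇒ [-8, -6, -7, 2, -1, -5, -2, 3, -3, 1, -4]
-7<-6: swap(1,2), lo=2 mid=3 ⇒ [-8, -7, -6, 2, -1, -5, -2, 3, -3, 1, -4]
2>-6: swap(3,5), hi=4 ⇒ [-8, -7, -6, -5, -1, 2, -2, 3, -3, 1, -4]
-5>-6: swap(3,4), hi=3 ⇒ [-8, -7, -6, -1, -5, 2, -2, 3, -3, 1, -4]
-1>-6: swap(3,3), hi=2 ⇒ [-8, -7, -6, -1, -5, 2, -2, 3, -3, 1, -4]
done. lo=2 hi=2; nums=[-8, -7, -6, -1, -5, 2, -2, 3, -3, 1, -4]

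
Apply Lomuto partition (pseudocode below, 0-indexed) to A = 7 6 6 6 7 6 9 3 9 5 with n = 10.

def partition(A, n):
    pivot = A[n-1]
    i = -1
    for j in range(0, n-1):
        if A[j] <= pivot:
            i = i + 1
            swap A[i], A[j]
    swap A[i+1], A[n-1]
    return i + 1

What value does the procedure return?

1

pivot = A[9] = 5; i = -1
j=0: A[0]=7 > 5 → no swap
j=1: A[1]=6 > 5 → no swap
j=2: A[2]=6 > 5 → no swap
j=3: A[3]=6 > 5 → no swap
j=4: A[4]=7 > 5 → no swap
j=5: A[5]=6 > 5 → no swap
j=6: A[6]=9 > 5 → no swap
j=7: A[7]=3 ≤ 5 → i=0, swap A[0],A[7] → 3 6 6 6 7 6 9 7 9 5
j=8: A[8]=9 > 5 → no swap
final swap A[1],A[9] → 3 5 6 6 7 6 9 7 9 6; return 1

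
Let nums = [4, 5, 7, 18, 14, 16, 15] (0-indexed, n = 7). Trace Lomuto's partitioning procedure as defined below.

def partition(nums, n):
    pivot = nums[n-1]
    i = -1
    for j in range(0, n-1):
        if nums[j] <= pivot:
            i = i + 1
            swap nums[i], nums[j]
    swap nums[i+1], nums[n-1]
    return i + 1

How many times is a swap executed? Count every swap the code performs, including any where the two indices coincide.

pivot = nums[6] = 15; i = -1
j=0: nums[0]=4 ≤ 15 → i=0, swap nums[0],nums[0] (no change) → [4, 5, 7, 18, 14, 16, 15]
j=1: nums[1]=5 ≤ 15 → i=1, swap nums[1],nums[1] (no change) → [4, 5, 7, 18, 14, 16, 15]
j=2: nums[2]=7 ≤ 15 → i=2, swap nums[2],nums[2] (no change) → [4, 5, 7, 18, 14, 16, 15]
j=3: nums[3]=18 > 15 → no swap
j=4: nums[4]=14 ≤ 15 → i=3, swap nums[3],nums[4] → [4, 5, 7, 14, 18, 16, 15]
j=5: nums[5]=16 > 15 → no swap
final swap nums[4],nums[6] → [4, 5, 7, 14, 15, 16, 18]; return 4

5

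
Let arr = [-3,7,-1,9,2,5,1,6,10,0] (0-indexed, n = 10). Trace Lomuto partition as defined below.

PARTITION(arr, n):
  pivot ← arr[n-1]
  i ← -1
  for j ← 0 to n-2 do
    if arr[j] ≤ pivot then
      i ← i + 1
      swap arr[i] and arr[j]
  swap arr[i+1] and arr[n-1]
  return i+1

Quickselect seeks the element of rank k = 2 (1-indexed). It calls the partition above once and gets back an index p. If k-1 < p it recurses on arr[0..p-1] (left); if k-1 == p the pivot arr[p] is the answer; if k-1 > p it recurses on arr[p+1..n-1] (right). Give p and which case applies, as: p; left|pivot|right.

pivot = arr[9] = 0; i = -1
j=0: arr[0]=-3 ≤ 0 → i=0, swap arr[0],arr[0] (no change) → [-3,7,-1,9,2,5,1,6,10,0]
j=1: arr[1]=7 > 0 → no swap
j=2: arr[2]=-1 ≤ 0 → i=1, swap arr[1],arr[2] → [-3,-1,7,9,2,5,1,6,10,0]
j=3: arr[3]=9 > 0 → no swap
j=4: arr[4]=2 > 0 → no swap
j=5: arr[5]=5 > 0 → no swap
j=6: arr[6]=1 > 0 → no swap
j=7: arr[7]=6 > 0 → no swap
j=8: arr[8]=10 > 0 → no swap
final swap arr[2],arr[9] → [-3,-1,0,9,2,5,1,6,10,7]; return 2
p = 2; k-1 = 1 < 2 ⇒ left

2; left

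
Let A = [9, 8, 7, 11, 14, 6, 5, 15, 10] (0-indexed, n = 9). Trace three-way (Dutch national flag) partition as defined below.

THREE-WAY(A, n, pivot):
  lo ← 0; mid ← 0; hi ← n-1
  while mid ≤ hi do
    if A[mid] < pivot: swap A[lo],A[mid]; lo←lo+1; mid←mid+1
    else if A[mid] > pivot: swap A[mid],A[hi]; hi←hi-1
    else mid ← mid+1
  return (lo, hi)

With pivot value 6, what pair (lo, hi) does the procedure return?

(1, 1)

pivot = 6; lo=0, mid=0, hi=8
A[mid]=9>6: swap A[0],A[8]; hi=7 → [10, 8, 7, 11, 14, 6, 5, 15, 9]
A[mid]=10>6: swap A[0],A[7]; hi=6 → [15, 8, 7, 11, 14, 6, 5, 10, 9]
A[mid]=15>6: swap A[0],A[6]; hi=5 → [5, 8, 7, 11, 14, 6, 15, 10, 9]
A[mid]=5<6: swap A[0],A[0]; lo=1,mid=1 → [5, 8, 7, 11, 14, 6, 15, 10, 9]
A[mid]=8>6: swap A[1],A[5]; hi=4 → [5, 6, 7, 11, 14, 8, 15, 10, 9]
A[mid]=6=6: mid=2
A[mid]=7>6: swap A[2],A[4]; hi=3 → [5, 6, 14, 11, 7, 8, 15, 10, 9]
A[mid]=14>6: swap A[2],A[3]; hi=2 → [5, 6, 11, 14, 7, 8, 15, 10, 9]
A[mid]=11>6: swap A[2],A[2]; hi=1 → [5, 6, 11, 14, 7, 8, 15, 10, 9]
end: lo=1, hi=1; A = [5, 6, 11, 14, 7, 8, 15, 10, 9]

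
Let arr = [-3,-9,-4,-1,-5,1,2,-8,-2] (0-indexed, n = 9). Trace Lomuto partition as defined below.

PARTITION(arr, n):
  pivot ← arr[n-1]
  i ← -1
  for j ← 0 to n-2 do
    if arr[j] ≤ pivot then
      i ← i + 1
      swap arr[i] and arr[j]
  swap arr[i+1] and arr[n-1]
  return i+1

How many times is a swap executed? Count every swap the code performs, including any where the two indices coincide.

6

pivot=-2, i=-1
j=0: -3≤-2, i=0, swap(0,0) ⇒ [-3,-9,-4,-1,-5,1,2,-8,-2]
j=1: -9≤-2, i=1, swap(1,1) ⇒ [-3,-9,-4,-1,-5,1,2,-8,-2]
j=2: -4≤-2, i=2, swap(2,2) ⇒ [-3,-9,-4,-1,-5,1,2,-8,-2]
j=3: -1>-2, skip
j=4: -5≤-2, i=3, swap(3,4) ⇒ [-3,-9,-4,-5,-1,1,2,-8,-2]
j=5: 1>-2, skip
j=6: 2>-2, skip
j=7: -8≤-2, i=4, swap(4,7) ⇒ [-3,-9,-4,-5,-8,1,2,-1,-2]
swap(5,8) ⇒ [-3,-9,-4,-5,-8,-2,2,-1,1]; return 5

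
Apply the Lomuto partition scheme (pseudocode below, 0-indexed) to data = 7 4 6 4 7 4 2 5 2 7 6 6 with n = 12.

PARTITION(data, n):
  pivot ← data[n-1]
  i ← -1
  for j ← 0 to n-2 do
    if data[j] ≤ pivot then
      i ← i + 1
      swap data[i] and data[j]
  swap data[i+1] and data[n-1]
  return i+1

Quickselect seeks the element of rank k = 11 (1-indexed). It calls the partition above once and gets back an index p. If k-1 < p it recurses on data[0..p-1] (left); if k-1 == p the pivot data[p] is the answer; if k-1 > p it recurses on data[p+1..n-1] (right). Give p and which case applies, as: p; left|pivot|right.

pivot = data[11] = 6; i = -1
j=0: data[0]=7 > 6 → no swap
j=1: data[1]=4 ≤ 6 → i=0, swap data[0],data[1] → 4 7 6 4 7 4 2 5 2 7 6 6
j=2: data[2]=6 ≤ 6 → i=1, swap data[1],data[2] → 4 6 7 4 7 4 2 5 2 7 6 6
j=3: data[3]=4 ≤ 6 → i=2, swap data[2],data[3] → 4 6 4 7 7 4 2 5 2 7 6 6
j=4: data[4]=7 > 6 → no swap
j=5: data[5]=4 ≤ 6 → i=3, swap data[3],data[5] → 4 6 4 4 7 7 2 5 2 7 6 6
j=6: data[6]=2 ≤ 6 → i=4, swap data[4],data[6] → 4 6 4 4 2 7 7 5 2 7 6 6
j=7: data[7]=5 ≤ 6 → i=5, swap data[5],data[7] → 4 6 4 4 2 5 7 7 2 7 6 6
j=8: data[8]=2 ≤ 6 → i=6, swap data[6],data[8] → 4 6 4 4 2 5 2 7 7 7 6 6
j=9: data[9]=7 > 6 → no swap
j=10: data[10]=6 ≤ 6 → i=7, swap data[7],data[10] → 4 6 4 4 2 5 2 6 7 7 7 6
final swap data[8],data[11] → 4 6 4 4 2 5 2 6 6 7 7 7; return 8
p = 8; k-1 = 10 > 8 ⇒ right

8; right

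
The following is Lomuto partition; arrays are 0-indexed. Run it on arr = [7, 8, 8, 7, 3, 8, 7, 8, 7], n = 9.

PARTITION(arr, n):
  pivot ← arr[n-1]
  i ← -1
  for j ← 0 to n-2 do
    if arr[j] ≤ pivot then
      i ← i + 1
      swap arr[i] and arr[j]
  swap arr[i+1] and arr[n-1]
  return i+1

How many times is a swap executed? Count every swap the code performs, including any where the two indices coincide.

pivot = arr[8] = 7; i = -1
j=0: arr[0]=7 ≤ 7 → i=0, swap arr[0],arr[0] (no change) → [7, 8, 8, 7, 3, 8, 7, 8, 7]
j=1: arr[1]=8 > 7 → no swap
j=2: arr[2]=8 > 7 → no swap
j=3: arr[3]=7 ≤ 7 → i=1, swap arr[1],arr[3] → [7, 7, 8, 8, 3, 8, 7, 8, 7]
j=4: arr[4]=3 ≤ 7 → i=2, swap arr[2],arr[4] → [7, 7, 3, 8, 8, 8, 7, 8, 7]
j=5: arr[5]=8 > 7 → no swap
j=6: arr[6]=7 ≤ 7 → i=3, swap arr[3],arr[6] → [7, 7, 3, 7, 8, 8, 8, 8, 7]
j=7: arr[7]=8 > 7 → no swap
final swap arr[4],arr[8] → [7, 7, 3, 7, 7, 8, 8, 8, 8]; return 4

5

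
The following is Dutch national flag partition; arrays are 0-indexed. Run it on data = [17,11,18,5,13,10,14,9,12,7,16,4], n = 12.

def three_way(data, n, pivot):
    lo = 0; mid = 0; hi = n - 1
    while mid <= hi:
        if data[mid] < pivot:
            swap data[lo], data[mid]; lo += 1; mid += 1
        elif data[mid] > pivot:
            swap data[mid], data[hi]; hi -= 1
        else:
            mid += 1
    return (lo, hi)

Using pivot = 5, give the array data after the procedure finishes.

[4,5,18,13,10,14,9,12,7,16,11,17]

lo=0 mid=0 hi=11
17>5: swap(0,11), hi=10 ⇒ [4,11,18,5,13,10,14,9,12,7,16,17]
4<5: swap(0,0), lo=1 mid=1 ⇒ [4,11,18,5,13,10,14,9,12,7,16,17]
11>5: swap(1,10), hi=9 ⇒ [4,16,18,5,13,10,14,9,12,7,11,17]
16>5: swap(1,9), hi=8 ⇒ [4,7,18,5,13,10,14,9,12,16,11,17]
7>5: swap(1,8), hi=7 ⇒ [4,12,18,5,13,10,14,9,7,16,11,17]
12>5: swap(1,7), hi=6 ⇒ [4,9,18,5,13,10,14,12,7,16,11,17]
9>5: swap(1,6), hi=5 ⇒ [4,14,18,5,13,10,9,12,7,16,11,17]
14>5: swap(1,5), hi=4 ⇒ [4,10,18,5,13,14,9,12,7,16,11,17]
10>5: swap(1,4), hi=3 ⇒ [4,13,18,5,10,14,9,12,7,16,11,17]
13>5: swap(1,3), hi=2 ⇒ [4,5,18,13,10,14,9,12,7,16,11,17]
5=5: mid=2
18>5: swap(2,2), hi=1 ⇒ [4,5,18,13,10,14,9,12,7,16,11,17]
done. lo=1 hi=1; data=[4,5,18,13,10,14,9,12,7,16,11,17]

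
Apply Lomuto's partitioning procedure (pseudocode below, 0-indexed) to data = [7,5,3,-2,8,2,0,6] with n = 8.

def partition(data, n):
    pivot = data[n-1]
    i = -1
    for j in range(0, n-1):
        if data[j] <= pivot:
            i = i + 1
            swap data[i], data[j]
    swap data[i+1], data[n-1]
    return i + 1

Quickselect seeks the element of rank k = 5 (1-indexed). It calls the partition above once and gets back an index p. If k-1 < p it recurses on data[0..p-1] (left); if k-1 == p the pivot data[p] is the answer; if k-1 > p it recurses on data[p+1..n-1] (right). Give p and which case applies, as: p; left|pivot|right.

5; left

pivot = data[7] = 6; i = -1
j=0: data[0]=7 > 6 → no swap
j=1: data[1]=5 ≤ 6 → i=0, swap data[0],data[1] → [5,7,3,-2,8,2,0,6]
j=2: data[2]=3 ≤ 6 → i=1, swap data[1],data[2] → [5,3,7,-2,8,2,0,6]
j=3: data[3]=-2 ≤ 6 → i=2, swap data[2],data[3] → [5,3,-2,7,8,2,0,6]
j=4: data[4]=8 > 6 → no swap
j=5: data[5]=2 ≤ 6 → i=3, swap data[3],data[5] → [5,3,-2,2,8,7,0,6]
j=6: data[6]=0 ≤ 6 → i=4, swap data[4],data[6] → [5,3,-2,2,0,7,8,6]
final swap data[5],data[7] → [5,3,-2,2,0,6,8,7]; return 5
p = 5; k-1 = 4 < 5 ⇒ left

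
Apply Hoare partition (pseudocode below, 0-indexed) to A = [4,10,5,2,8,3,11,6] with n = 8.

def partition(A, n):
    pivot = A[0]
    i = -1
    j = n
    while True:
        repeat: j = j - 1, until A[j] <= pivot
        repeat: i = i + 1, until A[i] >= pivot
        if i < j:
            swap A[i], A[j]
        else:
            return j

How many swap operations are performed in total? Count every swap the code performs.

2

pivot = A[0] = 4; i = -1, j = 8
j→5 (A[5]=3≤4), i→0 (A[0]=4≥4); i<j, swap → [3,10,5,2,8,4,11,6]
j→3 (A[3]=2≤4), i→1 (A[1]=10≥4); i<j, swap → [3,2,5,10,8,4,11,6]
j→1, i→2; i≥j, return j=1. A = [3,2,5,10,8,4,11,6]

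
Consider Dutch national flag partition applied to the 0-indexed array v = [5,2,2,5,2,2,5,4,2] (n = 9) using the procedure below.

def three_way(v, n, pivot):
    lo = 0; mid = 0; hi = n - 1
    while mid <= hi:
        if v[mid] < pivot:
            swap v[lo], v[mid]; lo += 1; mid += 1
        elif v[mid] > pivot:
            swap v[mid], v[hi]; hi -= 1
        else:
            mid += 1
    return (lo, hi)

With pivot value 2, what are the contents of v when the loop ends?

pivot = 2; lo=0, mid=0, hi=8
v[mid]=5>2: swap v[0],v[8]; hi=7 → [2,2,2,5,2,2,5,4,5]
v[mid]=2=2: mid=1
v[mid]=2=2: mid=2
v[mid]=2=2: mid=3
v[mid]=5>2: swap v[3],v[7]; hi=6 → [2,2,2,4,2,2,5,5,5]
v[mid]=4>2: swap v[3],v[6]; hi=5 → [2,2,2,5,2,2,4,5,5]
v[mid]=5>2: swap v[3],v[5]; hi=4 → [2,2,2,2,2,5,4,5,5]
v[mid]=2=2: mid=4
v[mid]=2=2: mid=5
end: lo=0, hi=4; v = [2,2,2,2,2,5,4,5,5]

[2,2,2,2,2,5,4,5,5]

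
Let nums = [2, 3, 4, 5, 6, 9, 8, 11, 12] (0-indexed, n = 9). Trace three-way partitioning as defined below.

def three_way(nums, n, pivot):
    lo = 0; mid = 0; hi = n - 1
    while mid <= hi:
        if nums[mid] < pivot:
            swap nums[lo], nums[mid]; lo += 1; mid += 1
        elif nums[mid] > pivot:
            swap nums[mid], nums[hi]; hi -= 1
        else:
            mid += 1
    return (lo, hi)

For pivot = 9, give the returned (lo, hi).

pivot = 9; lo=0, mid=0, hi=8
nums[mid]=2<9: swap nums[0],nums[0]; lo=1,mid=1 → [2, 3, 4, 5, 6, 9, 8, 11, 12]
nums[mid]=3<9: swap nums[1],nums[1]; lo=2,mid=2 → [2, 3, 4, 5, 6, 9, 8, 11, 12]
nums[mid]=4<9: swap nums[2],nums[2]; lo=3,mid=3 → [2, 3, 4, 5, 6, 9, 8, 11, 12]
nums[mid]=5<9: swap nums[3],nums[3]; lo=4,mid=4 → [2, 3, 4, 5, 6, 9, 8, 11, 12]
nums[mid]=6<9: swap nums[4],nums[4]; lo=5,mid=5 → [2, 3, 4, 5, 6, 9, 8, 11, 12]
nums[mid]=9=9: mid=6
nums[mid]=8<9: swap nums[5],nums[6]; lo=6,mid=7 → [2, 3, 4, 5, 6, 8, 9, 11, 12]
nums[mid]=11>9: swap nums[7],nums[8]; hi=7 → [2, 3, 4, 5, 6, 8, 9, 12, 11]
nums[mid]=12>9: swap nums[7],nums[7]; hi=6 → [2, 3, 4, 5, 6, 8, 9, 12, 11]
end: lo=6, hi=6; nums = [2, 3, 4, 5, 6, 8, 9, 12, 11]

(6, 6)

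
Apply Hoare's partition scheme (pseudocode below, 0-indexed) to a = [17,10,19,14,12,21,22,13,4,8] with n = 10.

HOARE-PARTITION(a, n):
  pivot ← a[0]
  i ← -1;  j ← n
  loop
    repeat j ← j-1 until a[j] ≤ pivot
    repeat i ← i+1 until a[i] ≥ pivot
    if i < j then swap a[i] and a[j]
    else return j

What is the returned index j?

5

pivot=17
j stops at 9 (8), i stops at 0 (17); swap ⇒ [8,10,19,14,12,21,22,13,4,17]
j stops at 8 (4), i stops at 2 (19); swap ⇒ [8,10,4,14,12,21,22,13,19,17]
j stops at 7 (13), i stops at 5 (21); swap ⇒ [8,10,4,14,12,13,22,21,19,17]
j stops at 5, i stops at 6; i≥j ⇒ return 5. a=[8,10,4,14,12,13,22,21,19,17]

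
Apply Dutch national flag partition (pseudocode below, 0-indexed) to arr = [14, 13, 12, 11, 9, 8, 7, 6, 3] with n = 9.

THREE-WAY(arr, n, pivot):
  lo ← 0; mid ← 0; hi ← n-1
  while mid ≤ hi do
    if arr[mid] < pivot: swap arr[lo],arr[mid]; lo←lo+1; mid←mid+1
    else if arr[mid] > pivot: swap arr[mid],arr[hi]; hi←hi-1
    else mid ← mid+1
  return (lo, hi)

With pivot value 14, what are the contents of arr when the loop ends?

[13, 12, 11, 9, 8, 7, 6, 3, 14]

pivot = 14; lo=0, mid=0, hi=8
arr[mid]=14=14: mid=1
arr[mid]=13<14: swap arr[0],arr[1]; lo=1,mid=2 → [13, 14, 12, 11, 9, 8, 7, 6, 3]
arr[mid]=12<14: swap arr[1],arr[2]; lo=2,mid=3 → [13, 12, 14, 11, 9, 8, 7, 6, 3]
arr[mid]=11<14: swap arr[2],arr[3]; lo=3,mid=4 → [13, 12, 11, 14, 9, 8, 7, 6, 3]
arr[mid]=9<14: swap arr[3],arr[4]; lo=4,mid=5 → [13, 12, 11, 9, 14, 8, 7, 6, 3]
arr[mid]=8<14: swap arr[4],arr[5]; lo=5,mid=6 → [13, 12, 11, 9, 8, 14, 7, 6, 3]
arr[mid]=7<14: swap arr[5],arr[6]; lo=6,mid=7 → [13, 12, 11, 9, 8, 7, 14, 6, 3]
arr[mid]=6<14: swap arr[6],arr[7]; lo=7,mid=8 → [13, 12, 11, 9, 8, 7, 6, 14, 3]
arr[mid]=3<14: swap arr[7],arr[8]; lo=8,mid=9 → [13, 12, 11, 9, 8, 7, 6, 3, 14]
end: lo=8, hi=8; arr = [13, 12, 11, 9, 8, 7, 6, 3, 14]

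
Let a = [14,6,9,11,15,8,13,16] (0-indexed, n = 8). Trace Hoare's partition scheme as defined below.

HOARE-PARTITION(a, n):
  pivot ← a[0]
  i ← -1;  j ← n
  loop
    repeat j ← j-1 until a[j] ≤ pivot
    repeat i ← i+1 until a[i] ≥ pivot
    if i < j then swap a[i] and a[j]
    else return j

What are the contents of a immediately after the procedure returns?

pivot=14
j stops at 6 (13), i stops at 0 (14); swap ⇒ [13,6,9,11,15,8,14,16]
j stops at 5 (8), i stops at 4 (15); swap ⇒ [13,6,9,11,8,15,14,16]
j stops at 4, i stops at 5; i≥j ⇒ return 4. a=[13,6,9,11,8,15,14,16]

[13,6,9,11,8,15,14,16]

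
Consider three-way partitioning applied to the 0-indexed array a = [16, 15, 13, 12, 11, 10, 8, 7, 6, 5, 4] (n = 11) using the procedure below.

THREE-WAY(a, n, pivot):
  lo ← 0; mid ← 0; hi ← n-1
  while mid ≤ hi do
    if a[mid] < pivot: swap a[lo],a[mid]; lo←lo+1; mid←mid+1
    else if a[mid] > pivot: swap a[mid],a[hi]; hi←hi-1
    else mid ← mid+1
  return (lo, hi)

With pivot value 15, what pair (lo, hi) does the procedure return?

(9, 9)

pivot = 15; lo=0, mid=0, hi=10
a[mid]=16>15: swap a[0],a[10]; hi=9 → [4, 15, 13, 12, 11, 10, 8, 7, 6, 5, 16]
a[mid]=4<15: swap a[0],a[0]; lo=1,mid=1 → [4, 15, 13, 12, 11, 10, 8, 7, 6, 5, 16]
a[mid]=15=15: mid=2
a[mid]=13<15: swap a[1],a[2]; lo=2,mid=3 → [4, 13, 15, 12, 11, 10, 8, 7, 6, 5, 16]
a[mid]=12<15: swap a[2],a[3]; lo=3,mid=4 → [4, 13, 12, 15, 11, 10, 8, 7, 6, 5, 16]
a[mid]=11<15: swap a[3],a[4]; lo=4,mid=5 → [4, 13, 12, 11, 15, 10, 8, 7, 6, 5, 16]
a[mid]=10<15: swap a[4],a[5]; lo=5,mid=6 → [4, 13, 12, 11, 10, 15, 8, 7, 6, 5, 16]
a[mid]=8<15: swap a[5],a[6]; lo=6,mid=7 → [4, 13, 12, 11, 10, 8, 15, 7, 6, 5, 16]
a[mid]=7<15: swap a[6],a[7]; lo=7,mid=8 → [4, 13, 12, 11, 10, 8, 7, 15, 6, 5, 16]
a[mid]=6<15: swap a[7],a[8]; lo=8,mid=9 → [4, 13, 12, 11, 10, 8, 7, 6, 15, 5, 16]
a[mid]=5<15: swap a[8],a[9]; lo=9,mid=10 → [4, 13, 12, 11, 10, 8, 7, 6, 5, 15, 16]
end: lo=9, hi=9; a = [4, 13, 12, 11, 10, 8, 7, 6, 5, 15, 16]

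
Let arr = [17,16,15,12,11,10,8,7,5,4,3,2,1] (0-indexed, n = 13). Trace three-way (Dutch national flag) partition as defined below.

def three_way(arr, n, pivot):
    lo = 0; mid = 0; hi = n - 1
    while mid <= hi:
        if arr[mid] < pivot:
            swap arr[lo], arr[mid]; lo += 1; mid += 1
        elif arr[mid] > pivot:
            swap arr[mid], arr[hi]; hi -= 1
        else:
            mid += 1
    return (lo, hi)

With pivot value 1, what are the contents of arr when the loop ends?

lo=0 mid=0 hi=12
17>1: swap(0,12), hi=11 ⇒ [1,16,15,12,11,10,8,7,5,4,3,2,17]
1=1: mid=1
16>1: swap(1,11), hi=10 ⇒ [1,2,15,12,11,10,8,7,5,4,3,16,17]
2>1: swap(1,10), hi=9 ⇒ [1,3,15,12,11,10,8,7,5,4,2,16,17]
3>1: swap(1,9), hi=8 ⇒ [1,4,15,12,11,10,8,7,5,3,2,16,17]
4>1: swap(1,8), hi=7 ⇒ [1,5,15,12,11,10,8,7,4,3,2,16,17]
5>1: swap(1,7), hi=6 ⇒ [1,7,15,12,11,10,8,5,4,3,2,16,17]
7>1: swap(1,6), hi=5 ⇒ [1,8,15,12,11,10,7,5,4,3,2,16,17]
8>1: swap(1,5), hi=4 ⇒ [1,10,15,12,11,8,7,5,4,3,2,16,17]
10>1: swap(1,4), hi=3 ⇒ [1,11,15,12,10,8,7,5,4,3,2,16,17]
11>1: swap(1,3), hi=2 ⇒ [1,12,15,11,10,8,7,5,4,3,2,16,17]
12>1: swap(1,2), hi=1 ⇒ [1,15,12,11,10,8,7,5,4,3,2,16,17]
15>1: swap(1,1), hi=0 ⇒ [1,15,12,11,10,8,7,5,4,3,2,16,17]
done. lo=0 hi=0; arr=[1,15,12,11,10,8,7,5,4,3,2,16,17]

[1,15,12,11,10,8,7,5,4,3,2,16,17]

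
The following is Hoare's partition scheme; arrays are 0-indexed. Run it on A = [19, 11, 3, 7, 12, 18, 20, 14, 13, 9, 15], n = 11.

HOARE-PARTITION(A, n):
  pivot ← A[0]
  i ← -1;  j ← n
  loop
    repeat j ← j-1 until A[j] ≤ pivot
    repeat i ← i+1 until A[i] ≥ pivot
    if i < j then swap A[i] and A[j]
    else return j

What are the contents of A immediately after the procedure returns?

pivot=19
j stops at 10 (15), i stops at 0 (19); swap ⇒ [15, 11, 3, 7, 12, 18, 20, 14, 13, 9, 19]
j stops at 9 (9), i stops at 6 (20); swap ⇒ [15, 11, 3, 7, 12, 18, 9, 14, 13, 20, 19]
j stops at 8, i stops at 9; i≥j ⇒ return 8. A=[15, 11, 3, 7, 12, 18, 9, 14, 13, 20, 19]

[15, 11, 3, 7, 12, 18, 9, 14, 13, 20, 19]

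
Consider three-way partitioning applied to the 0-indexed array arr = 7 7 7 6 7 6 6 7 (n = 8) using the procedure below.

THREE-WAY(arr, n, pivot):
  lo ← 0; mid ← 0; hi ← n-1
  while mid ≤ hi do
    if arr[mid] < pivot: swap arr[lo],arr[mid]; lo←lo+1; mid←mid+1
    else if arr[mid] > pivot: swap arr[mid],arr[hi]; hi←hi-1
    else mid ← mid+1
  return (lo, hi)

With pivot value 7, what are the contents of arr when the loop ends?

pivot = 7; lo=0, mid=0, hi=7
arr[mid]=7=7: mid=1
arr[mid]=7=7: mid=2
arr[mid]=7=7: mid=3
arr[mid]=6<7: swap arr[0],arr[3]; lo=1,mid=4 → 6 7 7 7 7 6 6 7
arr[mid]=7=7: mid=5
arr[mid]=6<7: swap arr[1],arr[5]; lo=2,mid=6 → 6 6 7 7 7 7 6 7
arr[mid]=6<7: swap arr[2],arr[6]; lo=3,mid=7 → 6 6 6 7 7 7 7 7
arr[mid]=7=7: mid=8
end: lo=3, hi=7; arr = 6 6 6 7 7 7 7 7

6 6 6 7 7 7 7 7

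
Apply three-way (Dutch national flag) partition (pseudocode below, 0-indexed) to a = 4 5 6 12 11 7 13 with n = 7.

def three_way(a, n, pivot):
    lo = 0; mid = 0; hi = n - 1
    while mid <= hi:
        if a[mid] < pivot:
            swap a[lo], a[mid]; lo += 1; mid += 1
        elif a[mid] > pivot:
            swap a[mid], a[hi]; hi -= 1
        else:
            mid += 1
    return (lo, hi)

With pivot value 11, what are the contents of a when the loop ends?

lo=0 mid=0 hi=6
4<11: swap(0,0), lo=1 mid=1 ⇒ 4 5 6 12 11 7 13
5<11: swap(1,1), lo=2 mid=2 ⇒ 4 5 6 12 11 7 13
6<11: swap(2,2), lo=3 mid=3 ⇒ 4 5 6 12 11 7 13
12>11: swap(3,6), hi=5 ⇒ 4 5 6 13 11 7 12
13>11: swap(3,5), hi=4 ⇒ 4 5 6 7 11 13 12
7<11: swap(3,3), lo=4 mid=4 ⇒ 4 5 6 7 11 13 12
11=11: mid=5
done. lo=4 hi=4; a=4 5 6 7 11 13 12

4 5 6 7 11 13 12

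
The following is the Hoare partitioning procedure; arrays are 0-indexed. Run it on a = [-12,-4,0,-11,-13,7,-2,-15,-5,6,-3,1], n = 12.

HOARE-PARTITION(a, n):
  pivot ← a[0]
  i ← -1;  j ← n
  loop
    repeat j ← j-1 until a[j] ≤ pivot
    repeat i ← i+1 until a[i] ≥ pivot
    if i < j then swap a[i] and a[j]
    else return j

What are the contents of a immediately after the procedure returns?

pivot = a[0] = -12; i = -1, j = 12
j→7 (a[7]=-15≤-12), i→0 (a[0]=-12≥-12); i<j, swap → [-15,-4,0,-11,-13,7,-2,-12,-5,6,-3,1]
j→4 (a[4]=-13≤-12), i→1 (a[1]=-4≥-12); i<j, swap → [-15,-13,0,-11,-4,7,-2,-12,-5,6,-3,1]
j→1, i→2; i≥j, return j=1. a = [-15,-13,0,-11,-4,7,-2,-12,-5,6,-3,1]

[-15,-13,0,-11,-4,7,-2,-12,-5,6,-3,1]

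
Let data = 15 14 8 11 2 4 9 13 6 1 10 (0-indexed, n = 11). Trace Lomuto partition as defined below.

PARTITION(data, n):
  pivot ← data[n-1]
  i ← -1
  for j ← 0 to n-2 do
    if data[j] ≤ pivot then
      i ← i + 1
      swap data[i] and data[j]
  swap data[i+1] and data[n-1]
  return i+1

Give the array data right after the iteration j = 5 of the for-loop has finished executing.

pivot = data[10] = 10; i = -1
j=0: data[0]=15 > 10 → no swap
j=1: data[1]=14 > 10 → no swap
j=2: data[2]=8 ≤ 10 → i=0, swap data[0],data[2] → 8 14 15 11 2 4 9 13 6 1 10
j=3: data[3]=11 > 10 → no swap
j=4: data[4]=2 ≤ 10 → i=1, swap data[1],data[4] → 8 2 15 11 14 4 9 13 6 1 10
j=5: data[5]=4 ≤ 10 → i=2, swap data[2],data[5] → 8 2 4 11 14 15 9 13 6 1 10
(after j=5) data = 8 2 4 11 14 15 9 13 6 1 10

8 2 4 11 14 15 9 13 6 1 10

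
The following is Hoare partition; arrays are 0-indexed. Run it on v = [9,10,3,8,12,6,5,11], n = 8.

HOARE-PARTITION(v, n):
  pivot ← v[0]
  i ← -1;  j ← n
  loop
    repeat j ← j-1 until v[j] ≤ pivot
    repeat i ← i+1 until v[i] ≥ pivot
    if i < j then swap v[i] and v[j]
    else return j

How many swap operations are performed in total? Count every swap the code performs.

2

pivot=9
j stops at 6 (5), i stops at 0 (9); swap ⇒ [5,10,3,8,12,6,9,11]
j stops at 5 (6), i stops at 1 (10); swap ⇒ [5,6,3,8,12,10,9,11]
j stops at 3, i stops at 4; i≥j ⇒ return 3. v=[5,6,3,8,12,10,9,11]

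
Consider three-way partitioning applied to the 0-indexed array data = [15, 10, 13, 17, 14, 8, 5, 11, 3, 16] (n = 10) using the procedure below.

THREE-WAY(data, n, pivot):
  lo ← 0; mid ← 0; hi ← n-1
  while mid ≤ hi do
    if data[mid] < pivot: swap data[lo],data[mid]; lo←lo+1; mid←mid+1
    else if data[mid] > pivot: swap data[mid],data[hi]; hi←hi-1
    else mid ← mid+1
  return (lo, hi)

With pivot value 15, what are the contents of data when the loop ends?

pivot = 15; lo=0, mid=0, hi=9
data[mid]=15=15: mid=1
data[mid]=10<15: swap data[0],data[1]; lo=1,mid=2 → [10, 15, 13, 17, 14, 8, 5, 11, 3, 16]
data[mid]=13<15: swap data[1],data[2]; lo=2,mid=3 → [10, 13, 15, 17, 14, 8, 5, 11, 3, 16]
data[mid]=17>15: swap data[3],data[9]; hi=8 → [10, 13, 15, 16, 14, 8, 5, 11, 3, 17]
data[mid]=16>15: swap data[3],data[8]; hi=7 → [10, 13, 15, 3, 14, 8, 5, 11, 16, 17]
data[mid]=3<15: swap data[2],data[3]; lo=3,mid=4 → [10, 13, 3, 15, 14, 8, 5, 11, 16, 17]
data[mid]=14<15: swap data[3],data[4]; lo=4,mid=5 → [10, 13, 3, 14, 15, 8, 5, 11, 16, 17]
data[mid]=8<15: swap data[4],data[5]; lo=5,mid=6 → [10, 13, 3, 14, 8, 15, 5, 11, 16, 17]
data[mid]=5<15: swap data[5],data[6]; lo=6,mid=7 → [10, 13, 3, 14, 8, 5, 15, 11, 16, 17]
data[mid]=11<15: swap data[6],data[7]; lo=7,mid=8 → [10, 13, 3, 14, 8, 5, 11, 15, 16, 17]
end: lo=7, hi=7; data = [10, 13, 3, 14, 8, 5, 11, 15, 16, 17]

[10, 13, 3, 14, 8, 5, 11, 15, 16, 17]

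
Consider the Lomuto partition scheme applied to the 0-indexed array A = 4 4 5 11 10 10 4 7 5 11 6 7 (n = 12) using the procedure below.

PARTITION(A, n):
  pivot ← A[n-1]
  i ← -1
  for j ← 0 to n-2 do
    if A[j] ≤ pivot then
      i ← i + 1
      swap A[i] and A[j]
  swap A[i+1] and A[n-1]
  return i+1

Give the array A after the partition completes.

pivot=7, i=-1
j=0: 4≤7, i=0, swap(0,0) ⇒ 4 4 5 11 10 10 4 7 5 11 6 7
j=1: 4≤7, i=1, swap(1,1) ⇒ 4 4 5 11 10 10 4 7 5 11 6 7
j=2: 5≤7, i=2, swap(2,2) ⇒ 4 4 5 11 10 10 4 7 5 11 6 7
j=3: 11>7, skip
j=4: 10>7, skip
j=5: 10>7, skip
j=6: 4≤7, i=3, swap(3,6) ⇒ 4 4 5 4 10 10 11 7 5 11 6 7
j=7: 7≤7, i=4, swap(4,7) ⇒ 4 4 5 4 7 10 11 10 5 11 6 7
j=8: 5≤7, i=5, swap(5,8) ⇒ 4 4 5 4 7 5 11 10 10 11 6 7
j=9: 11>7, skip
j=10: 6≤7, i=6, swap(6,10) ⇒ 4 4 5 4 7 5 6 10 10 11 11 7
swap(7,11) ⇒ 4 4 5 4 7 5 6 7 10 11 11 10; return 7

4 4 5 4 7 5 6 7 10 11 11 10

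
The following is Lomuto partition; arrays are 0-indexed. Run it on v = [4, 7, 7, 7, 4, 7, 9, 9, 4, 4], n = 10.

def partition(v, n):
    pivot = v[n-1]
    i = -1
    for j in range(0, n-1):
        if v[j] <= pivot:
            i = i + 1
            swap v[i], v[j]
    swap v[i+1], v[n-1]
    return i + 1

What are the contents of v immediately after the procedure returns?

[4, 4, 4, 4, 7, 7, 9, 9, 7, 7]

pivot=4, i=-1
j=0: 4≤4, i=0, swap(0,0) ⇒ [4, 7, 7, 7, 4, 7, 9, 9, 4, 4]
j=1: 7>4, skip
j=2: 7>4, skip
j=3: 7>4, skip
j=4: 4≤4, i=1, swap(1,4) ⇒ [4, 4, 7, 7, 7, 7, 9, 9, 4, 4]
j=5: 7>4, skip
j=6: 9>4, skip
j=7: 9>4, skip
j=8: 4≤4, i=2, swap(2,8) ⇒ [4, 4, 4, 7, 7, 7, 9, 9, 7, 4]
swap(3,9) ⇒ [4, 4, 4, 4, 7, 7, 9, 9, 7, 7]; return 3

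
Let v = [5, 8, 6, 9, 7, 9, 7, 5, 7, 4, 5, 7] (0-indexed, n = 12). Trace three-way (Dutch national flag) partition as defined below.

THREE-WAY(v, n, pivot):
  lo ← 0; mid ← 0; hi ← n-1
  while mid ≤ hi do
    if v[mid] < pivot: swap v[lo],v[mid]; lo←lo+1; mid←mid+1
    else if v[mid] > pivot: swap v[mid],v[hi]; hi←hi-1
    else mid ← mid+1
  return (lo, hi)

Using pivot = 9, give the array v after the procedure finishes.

[5, 8, 6, 7, 7, 5, 7, 4, 5, 7, 9, 9]

pivot = 9; lo=0, mid=0, hi=11
v[mid]=5<9: swap v[0],v[0]; lo=1,mid=1 → [5, 8, 6, 9, 7, 9, 7, 5, 7, 4, 5, 7]
v[mid]=8<9: swap v[1],v[1]; lo=2,mid=2 → [5, 8, 6, 9, 7, 9, 7, 5, 7, 4, 5, 7]
v[mid]=6<9: swap v[2],v[2]; lo=3,mid=3 → [5, 8, 6, 9, 7, 9, 7, 5, 7, 4, 5, 7]
v[mid]=9=9: mid=4
v[mid]=7<9: swap v[3],v[4]; lo=4,mid=5 → [5, 8, 6, 7, 9, 9, 7, 5, 7, 4, 5, 7]
v[mid]=9=9: mid=6
v[mid]=7<9: swap v[4],v[6]; lo=5,mid=7 → [5, 8, 6, 7, 7, 9, 9, 5, 7, 4, 5, 7]
v[mid]=5<9: swap v[5],v[7]; lo=6,mid=8 → [5, 8, 6, 7, 7, 5, 9, 9, 7, 4, 5, 7]
v[mid]=7<9: swap v[6],v[8]; lo=7,mid=9 → [5, 8, 6, 7, 7, 5, 7, 9, 9, 4, 5, 7]
v[mid]=4<9: swap v[7],v[9]; lo=8,mid=10 → [5, 8, 6, 7, 7, 5, 7, 4, 9, 9, 5, 7]
v[mid]=5<9: swap v[8],v[10]; lo=9,mid=11 → [5, 8, 6, 7, 7, 5, 7, 4, 5, 9, 9, 7]
v[mid]=7<9: swap v[9],v[11]; lo=10,mid=12 → [5, 8, 6, 7, 7, 5, 7, 4, 5, 7, 9, 9]
end: lo=10, hi=11; v = [5, 8, 6, 7, 7, 5, 7, 4, 5, 7, 9, 9]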